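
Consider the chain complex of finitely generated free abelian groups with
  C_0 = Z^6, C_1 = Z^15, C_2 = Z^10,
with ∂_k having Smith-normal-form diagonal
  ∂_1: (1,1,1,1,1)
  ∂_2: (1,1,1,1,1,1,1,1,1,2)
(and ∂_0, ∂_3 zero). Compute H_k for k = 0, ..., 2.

H_0 ≅ Z,  H_1 ≅ Z_2,  H_2 = 0.

H_0: b_0 = 6 − 0 − 5 = 1; torsion from ∂_1 factors > 1: none. So H_0 ≅ Z.
H_1: b_1 = 15 − 5 − 10 = 0; torsion from ∂_2 factors > 1: [2]. So H_1 ≅ Z_2.
H_2: b_2 = 10 − 10 − 0 = 0; torsion from ∂_3 factors > 1: none. So H_2 ≅ 0.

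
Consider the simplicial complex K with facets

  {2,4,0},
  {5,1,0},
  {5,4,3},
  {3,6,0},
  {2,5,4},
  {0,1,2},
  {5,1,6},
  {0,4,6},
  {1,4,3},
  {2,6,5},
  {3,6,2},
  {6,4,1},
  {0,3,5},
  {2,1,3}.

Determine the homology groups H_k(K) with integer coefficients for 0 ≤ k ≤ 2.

We work with the vertex ordering 0 < 1 < 2 < 3 < 4 < 5 < 6. The simplices of K, each written with vertices in increasing order, are:

  0-simplices (7): [0], [1], [2], [3], [4], [5], [6]
  1-simplices (21): [0,1], [0,2], [0,3], [0,4], [0,5], [0,6], [1,2], [1,3], [1,4], [1,5], [1,6], [2,3], [2,4], [2,5], [2,6], [3,4], [3,5], [3,6], [4,5], [4,6], [5,6]
  2-simplices (14): [0,1,2], [0,1,5], [0,2,4], [0,3,5], [0,3,6], [0,4,6], [1,2,3], [1,3,4], [1,4,6], [1,5,6], [2,3,6], [2,4,5], [2,5,6], [3,4,5]

Hence C_0 ≅ Z^7, C_1 ≅ Z^21, C_2 ≅ Z^14.

∂_1: C_1 → C_0 maps an edge to its endpoints' difference, ∂[p,q] = q − p.
This gives a 7×21 integer matrix of rank 6; reducing to Smith normal form yields diagonal entries (1,1,1,1,1,1).

The boundary map ∂_2: C_2 → C_1 maps a triangle to the signed sum of its edges. For instance
  ∂[1,2,3] = [2,3] − [1,3] + [1,2],
  ∂[1,4,6] = [4,6] − [1,6] + [1,4].
As a 21×14 matrix over Z this has rank 13, with invariant factors (1,1,1,1,1,1,1,1,1,1,1,1,1).

Computing H_k = (kernel of ∂_k) / (image of ∂_{k+1}):

  H_0: rank C_0 − rank ∂_1 = 7 − 6 = 1, and the invariant factors of ∂_1 are all 1, so H_0 ≅ Z.
  H_1: rank ker ∂_1 − rank ∂_2 = (21 − 6) − 13 = 2, and the invariant factors of ∂_2 are all 1, so H_1 ≅ Z^2.
  H_2: rank ker ∂_2 − rank ∂_3 = (14 − 13) − 0 = 1, and there is no ∂_3, so H_2 ≅ Z.

As a check, the Euler characteristic is 7 − 21 + 14 = 0, which agrees with 1 − 2 + 1 = 0.

H_0 = Z,  H_1 = Z^2,  H_2 = Z.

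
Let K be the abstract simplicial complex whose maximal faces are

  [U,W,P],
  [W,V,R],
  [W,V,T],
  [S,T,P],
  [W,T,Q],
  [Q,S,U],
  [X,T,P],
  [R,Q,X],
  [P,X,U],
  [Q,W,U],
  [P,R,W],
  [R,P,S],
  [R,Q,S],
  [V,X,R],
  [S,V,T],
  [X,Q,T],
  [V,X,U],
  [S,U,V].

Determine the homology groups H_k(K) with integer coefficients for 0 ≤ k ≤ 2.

H_0 ≅ Z,  H_1 ≅ Z^2,  H_2 ≅ Z.

Fix the vertex order P < Q < R < S < T < U < V < W < X and write every simplex with vertices in increasing order. Then dim K = 2 and the simplices of K are:

  0-simplices (9): P, Q, R, S, T, U, V, W, X
  1-simplices (27): PR, PS, PT, PU, PW, PX, QR, QS, QT, QU, QW, QX, RS, RV, RW, RX, ST, SU, SV, TV, TW, TX, UV, UW, UX, VW, VX
  2-simplices (18): PRS, PRW, PST, PTX, PUW, PUX, QRS, QRX, QSU, QTW, QTX, QUW, RVW, RVX, STV, SUV, TVW, UVX

so the chain groups are C_0 ≅ Z^9, C_1 ≅ Z^27, C_2 ≅ Z^18.

Boundary ∂_1: C_1 → C_0 is given by ∂[p,q] = [q] − [p]. For instance
  ∂VX = X − V.
This gives a 9×27 integer matrix of rank 8; reducing to Smith normal form yields diagonal entries (1,1,1,1,1,1,1,1).

Boundary ∂_2: C_2 → C_1 sends each 2-simplex [p,q,r] to [q,r] − [p,r] + [p,q]. For instance
  ∂RVX = VX − RX + RV,
  ∂PUW = UW − PW + PU.
The 27×18 boundary matrix has rank 17 and Smith normal form diag(1,1,1,1,1,1,1,1,1,1,1,1,1,1,1,1,1).

Reading off H_k = ker ∂_k / im ∂_{k+1}:

  H_0: rank C_0 − rank ∂_1 = 9 − 8 = 1, and the invariant factors of ∂_1 are all 1, so H_0 = Z.
  H_1: rank ker ∂_1 − rank ∂_2 = (27 − 8) − 17 = 2, and the invariant factors of ∂_2 are all 1, so H_1 = Z^2.
  H_2: rank ker ∂_2 − rank ∂_3 = (18 − 17) − 0 = 1, and there is no ∂_3, so H_2 = Z.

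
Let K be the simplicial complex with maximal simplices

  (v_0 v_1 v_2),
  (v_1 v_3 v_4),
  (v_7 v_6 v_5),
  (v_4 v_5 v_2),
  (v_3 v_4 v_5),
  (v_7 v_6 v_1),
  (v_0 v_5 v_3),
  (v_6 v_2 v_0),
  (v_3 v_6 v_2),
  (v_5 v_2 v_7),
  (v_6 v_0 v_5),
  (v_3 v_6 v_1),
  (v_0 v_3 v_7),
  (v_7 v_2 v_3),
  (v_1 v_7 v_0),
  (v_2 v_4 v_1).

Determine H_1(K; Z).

Fix the vertex order v_0 < v_1 < v_2 < v_3 < v_4 < v_5 < v_6 < v_7 and write every simplex with vertices in increasing order. Then dim K = 2 and the simplices of K are:

  0-simplices (8): [v_0], [v_1], [v_2], [v_3], [v_4], [v_5], [v_6], [v_7]
  1-simplices (24): (24 of them)
  2-simplices (16): (16 of them)

so the chain groups are C_0 ≅ Z^8, C_1 ≅ Z^24, C_2 ≅ Z^16.

∂_1: C_1 → C_0 is given by ∂[p,q] = [q] − [p].
This gives a 8×24 integer matrix of rank 7; reducing to Smith normal form yields diagonal entries (1,1,1,1,1,1,1).

The boundary map ∂_2: C_2 → C_1 sends each 2-simplex [p,q,r] to [q,r] − [p,r] + [p,q]. For instance
  ∂[v_1,v_3,v_6] = [v_3,v_6] − [v_1,v_6] + [v_1,v_3],
  ∂[v_1,v_6,v_7] = [v_6,v_7] − [v_1,v_7] + [v_1,v_6].
The 24×16 boundary matrix has rank 15 and Smith normal form diag(1,1,1,1,1,1,1,1,1,1,1,1,1,1,1).

From H_k ≅ ker(∂_k) / im(∂_{k+1}) we obtain:

  H_1: rank ker ∂_1 − rank ∂_2 = (24 − 7) − 15 = 2, and the invariant factors of ∂_2 are all 1, so H_1 ≅ Z^2.

(K is a triangulation of the torus T^2.)

H_1 ≅ Z^2.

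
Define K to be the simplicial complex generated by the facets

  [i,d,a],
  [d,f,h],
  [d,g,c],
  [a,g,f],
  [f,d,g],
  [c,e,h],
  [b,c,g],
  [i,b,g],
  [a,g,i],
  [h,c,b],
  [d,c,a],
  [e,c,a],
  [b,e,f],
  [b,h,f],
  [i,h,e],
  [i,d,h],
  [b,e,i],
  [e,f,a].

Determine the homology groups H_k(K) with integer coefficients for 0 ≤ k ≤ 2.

Fix the vertex order a < b < c < d < e < f < g < h < i and write every simplex with vertices in increasing order. Then dim K = 2 and the simplices of K are:

  0-simplices (9): a, b, c, d, e, f, g, h, i
  1-simplices (27): ac, ad, ae, af, ag, ai, bc, be, bf, bg, bh, bi, cd, ce, cg, ch, df, dg, dh, di, ef, eh, ei, fg, fh, gi, hi
  2-simplices (18): acd, ace, adi, aef, afg, agi, bcg, bch, bef, bei, bfh, bgi, cdg, ceh, dfg, dfh, dhi, ehi

so the chain groups are C_0 ≅ Z^9, C_1 ≅ Z^27, C_2 ≅ Z^18.

Boundary ∂_1: C_1 → C_0 maps an edge to its endpoints' difference, ∂[p,q] = q − p.
As a 9×27 matrix over Z this has rank 8, with invariant factors (1,1,1,1,1,1,1,1).

Boundary ∂_2: C_2 → C_1 maps a triangle to the signed sum of its edges. For instance
  ∂ceh = eh − ch + ce,
  ∂afg = fg − ag + af.
As a 27×18 matrix over Z this has rank 18, with invariant factors (1,1,1,1,1,1,1,1,1,1,1,1,1,1,1,1,1,2).

Now H_k = ker ∂_k / im ∂_{k+1}, so:

  H_0: rank C_0 − rank ∂_1 = 9 − 8 = 1, and the invariant factors of ∂_1 are all 1, so H_0 = Z.
  H_1: rank ker ∂_1 − rank ∂_2 = (27 − 8) − 18 = 1, and ∂_2 has invariant factor 2 > 1, so H_1 = Z ⊕ Z_2.
  H_2: rank ker ∂_2 − rank ∂_3 = (18 − 18) − 0 = 0, and there is no ∂_3, so H_2 = 0.

H_0 ≅ Z,  H_1 ≅ Z ⊕ Z_2,  H_2 = 0.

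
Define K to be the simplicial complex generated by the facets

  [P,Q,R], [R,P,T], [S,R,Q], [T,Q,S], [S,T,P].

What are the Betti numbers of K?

Take the total order P < Q < R < S < T on the vertex set. Then K (dimension 2) consists of the simplices:

  0-simplices (5): P, Q, R, S, T
  1-simplices (10): PQ, PR, PS, PT, QR, QS, QT, RS, RT, ST
  2-simplices (5): PQR, PRT, PST, QRS, QST

giving chain groups C_0 ≅ Z^5, C_1 ≅ Z^10, C_2 ≅ Z^5.

Boundary ∂_1: C_1 → C_0 is given by ∂[p,q] = [q] − [p]. For instance
  ∂PR = R − P.
This gives a 5×10 integer matrix of rank 4; reducing to Smith normal form yields diagonal entries (1,1,1,1).

∂_2: C_2 → C_1 sends each 2-simplex [p,q,r] to [q,r] − [p,r] + [p,q]. For instance
  ∂QST = ST − QT + QS,
  ∂QRS = RS − QS + QR.
The resulting 10×5 matrix has rank 5, and its Smith normal form has invariant factors (1,1,1,1,1).

Now H_k = ker ∂_k / im ∂_{k+1}, so:

  H_0: rank C_0 − rank ∂_1 = 5 − 4 = 1, and the invariant factors of ∂_1 are all 1, so H_0 ≅ Z.
  H_1: rank ker ∂_1 − rank ∂_2 = (10 − 4) − 5 = 1, and the invariant factors of ∂_2 are all 1, so H_1 ≅ Z.
  H_2: rank ker ∂_2 − rank ∂_3 = (5 − 5) − 0 = 0, and there is no ∂_3, so H_2 ≅ 0.

(K is a triangulation of the Möbius band.)

Hence the Betti numbers are b_0 = 1, b_1 = 1, b_2 = 0.

b_0 = 1, b_1 = 1, b_2 = 0.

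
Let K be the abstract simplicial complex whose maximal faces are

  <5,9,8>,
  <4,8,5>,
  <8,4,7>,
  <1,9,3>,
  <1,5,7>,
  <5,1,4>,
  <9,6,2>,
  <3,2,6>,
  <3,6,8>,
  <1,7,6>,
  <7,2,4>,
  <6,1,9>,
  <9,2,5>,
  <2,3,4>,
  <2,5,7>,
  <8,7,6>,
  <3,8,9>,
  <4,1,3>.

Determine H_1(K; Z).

H_1 ≅ Z ⊕ Z/2.

Fix the vertex order 1 < 2 < 3 < 4 < 5 < 6 < 7 < 8 < 9 and write every simplex with vertices in increasing order. Then dim K = 2 and the simplices of K are:

  0-simplices (9): [1], [2], [3], [4], [5], [6], [7], [8], [9]
  1-simplices (27): (27 of them)
  2-simplices (18): [1,3,4], [1,3,9], [1,4,5], [1,5,7], [1,6,7], [1,6,9], [2,3,4], [2,3,6], [2,4,7], [2,5,7], [2,5,9], [2,6,9], [3,6,8], [3,8,9], [4,5,8], [4,7,8], [5,8,9], [6,7,8]

giving chain groups C_0 ≅ Z^9, C_1 ≅ Z^27, C_2 ≅ Z^18.

The boundary map ∂_1: C_1 → C_0 is given by ∂[p,q] = [q] − [p]. For instance
  ∂[2,6] = [6] − [2].
The resulting 9×27 matrix has rank 8, and its Smith normal form has invariant factors (1,1,1,1,1,1,1,1).

∂_2: C_2 → C_1 maps a triangle to the signed sum of its edges. For instance
  ∂[2,4,7] = [4,7] − [2,7] + [2,4],
  ∂[4,5,8] = [5,8] − [4,8] + [4,5].
As a 27×18 matrix over Z this has rank 18, with invariant factors (1,1,1,1,1,1,1,1,1,1,1,1,1,1,1,1,1,2).

Now H_k = ker ∂_k / im ∂_{k+1}, so:

  H_1: rank ker ∂_1 − rank ∂_2 = (27 − 8) − 18 = 1, and ∂_2 has invariant factor 2 > 1, so H_1 = Z ⊕ Z/2.

(K is a triangulation of the Klein bottle.)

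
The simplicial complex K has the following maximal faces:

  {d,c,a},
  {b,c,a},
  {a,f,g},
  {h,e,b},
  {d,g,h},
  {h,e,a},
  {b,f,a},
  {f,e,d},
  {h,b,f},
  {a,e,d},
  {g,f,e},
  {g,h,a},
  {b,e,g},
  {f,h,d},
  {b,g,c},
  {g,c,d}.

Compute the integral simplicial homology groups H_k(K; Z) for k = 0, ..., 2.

H_0 = Z,  H_1 = Z^2,  H_2 = Z.

Take the total order a < b < c < d < e < f < g < h on the vertex set. Then K (dimension 2) consists of the simplices:

  0-simplices (8): a, b, c, d, e, f, g, h
  1-simplices (24): ab, ac, ad, ae, af, ag, ah, bc, be, bf, bg, bh, cd, cg, de, df, dg, dh, ef, eg, eh, fg, fh, gh
  2-simplices (16): abc, abf, acd, ade, aeh, afg, agh, bcg, beg, beh, bfh, cdg, def, dfh, dgh, efg

Hence C_0 ≅ Z^8, C_1 ≅ Z^24, C_2 ≅ Z^16.

∂_1: C_1 → C_0 is given by ∂[p,q] = [q] − [p]. For instance
  ∂bg = g − b.
The 8×24 boundary matrix has rank 7 and Smith normal form diag(1,1,1,1,1,1,1).

∂_2: C_2 → C_1 acts by ∂[p,q,r] = [q,r] − [p,r] + [p,q]. For instance
  ∂acd = cd − ad + ac,
  ∂dgh = gh − dh + dg.
The resulting 24×16 matrix has rank 15, and its Smith normal form has invariant factors (1,1,1,1,1,1,1,1,1,1,1,1,1,1,1).

Now H_k = ker ∂_k / im ∂_{k+1}, so:

  H_0: rank C_0 − rank ∂_1 = 8 − 7 = 1, and the invariant factors of ∂_1 are all 1, so H_0 ≅ Z.
  H_1: rank ker ∂_1 − rank ∂_2 = (24 − 7) − 15 = 2, and the invariant factors of ∂_2 are all 1, so H_1 ≅ Z^2.
  H_2: rank ker ∂_2 − rank ∂_3 = (16 − 15) − 0 = 1, and there is no ∂_3, so H_2 ≅ Z.

As a check, the Euler characteristic is 8 − 24 + 16 = 0, which agrees with 1 − 2 + 1 = 0.
(K is a triangulation of the torus T^2.)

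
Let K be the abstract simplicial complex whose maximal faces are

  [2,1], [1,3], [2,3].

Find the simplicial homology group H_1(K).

Take the total order 1 < 2 < 3 on the vertex set. Then K (dimension 1) consists of the simplices:

  0-simplices (3): [1], [2], [3]
  1-simplices (3): [1,2], [1,3], [2,3]

Hence C_0 ≅ Z^3, C_1 ≅ Z^3.

Boundary ∂_1: C_1 → C_0 sends each edge [p,q] (with p < q) to q − p. For instance
  ∂[1,3] = [3] − [1].
As a 3×3 matrix over Z this has rank 2, with invariant factors (1,1).

Now H_k = ker ∂_k / im ∂_{k+1}, so:

  H_1: rank ker ∂_1 − rank ∂_2 = (3 − 2) − 0 = 1, and there is no ∂_2, so H_1 ≅ Z.

H_1 = Z.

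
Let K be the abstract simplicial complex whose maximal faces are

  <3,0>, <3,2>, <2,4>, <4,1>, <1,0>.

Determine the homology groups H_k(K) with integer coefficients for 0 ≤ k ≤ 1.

We work with the vertex ordering 0 < 1 < 2 < 3 < 4. The simplices of K, each written with vertices in increasing order, are:

  0-simplices (5): [0], [1], [2], [3], [4]
  1-simplices (5): [0,1], [0,3], [1,4], [2,3], [2,4]

Hence C_0 ≅ Z^5, C_1 ≅ Z^5.

The boundary map ∂_1: C_1 → C_0 maps an edge to its endpoints' difference, ∂[p,q] = q − p. For instance
  ∂[2,3] = [3] − [2].
The 5×5 boundary matrix has rank 4 and Smith normal form diag(1,1,1,1).

Now H_k = ker ∂_k / im ∂_{k+1}, so:

  H_0: rank C_0 − rank ∂_1 = 5 − 4 = 1, and the invariant factors of ∂_1 are all 1, so H_0 = Z.
  H_1: rank ker ∂_1 − rank ∂_2 = (5 − 4) − 0 = 1, and there is no ∂_2, so H_1 = Z.

As a check, the Euler characteristic is 5 − 5 = 0, which agrees with 1 − 1 = 0.

H_0 ≅ Z,  H_1 ≅ Z.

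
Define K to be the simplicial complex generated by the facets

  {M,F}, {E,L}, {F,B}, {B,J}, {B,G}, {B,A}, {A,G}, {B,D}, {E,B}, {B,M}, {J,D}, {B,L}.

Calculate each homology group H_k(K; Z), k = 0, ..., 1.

H_0 ≅ Z,  H_1 ≅ Z^4.

K has 9 vertices, 12 edges.
rank ∂_0 = 0, rank ∂_1 = 8 ⇒ b_0 = 9 − 0 − 8 = 1; all invariant factors of ∂_1 are 1 so no torsion. So H_0 ≅ Z.
rank ∂_1 = 8, rank ∂_2 = 0 ⇒ b_1 = 12 − 8 − 0 = 4. So H_1 ≅ Z^4.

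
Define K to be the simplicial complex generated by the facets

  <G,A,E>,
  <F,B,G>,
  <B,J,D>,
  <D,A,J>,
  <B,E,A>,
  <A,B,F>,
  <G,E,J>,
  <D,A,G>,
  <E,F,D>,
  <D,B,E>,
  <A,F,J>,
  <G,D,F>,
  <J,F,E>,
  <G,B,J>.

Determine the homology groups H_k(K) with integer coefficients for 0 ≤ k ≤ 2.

Order the vertices as A < B < D < E < F < G < J. Listing each simplex with vertices in this order, K has dimension 2 with simplices:

  0-simplices (7): A, B, D, E, F, G, J
  1-simplices (21): AB, AD, AE, AF, AG, AJ, BD, BE, BF, BG, BJ, DE, DF, DG, DJ, EF, EG, EJ, FG, FJ, GJ
  2-simplices (14): ABE, ABF, ADG, ADJ, AEG, AFJ, BDE, BDJ, BFG, BGJ, DEF, DFG, EFJ, EGJ

so the chain groups are C_0 ≅ Z^7, C_1 ≅ Z^21, C_2 ≅ Z^14.

Boundary ∂_1: C_1 → C_0 maps an edge to its endpoints' difference, ∂[p,q] = q − p. For instance
  ∂FG = G − F.
This gives a 7×21 integer matrix of rank 6; reducing to Smith normal form yields diagonal entries (1,1,1,1,1,1).

The boundary map ∂_2: C_2 → C_1 acts by ∂[p,q,r] = [q,r] − [p,r] + [p,q]. For instance
  ∂BGJ = GJ − BJ + BG,
  ∂ADJ = DJ − AJ + AD.
The 21×14 boundary matrix has rank 13 and Smith normal form diag(1,1,1,1,1,1,1,1,1,1,1,1,1).

Computing H_k = (kernel of ∂_k) / (image of ∂_{k+1}):

  H_0: rank C_0 − rank ∂_1 = 7 − 6 = 1, and the invariant factors of ∂_1 are all 1, so H_0 ≅ Z.
  H_1: rank ker ∂_1 − rank ∂_2 = (21 − 6) − 13 = 2, and the invariant factors of ∂_2 are all 1, so H_1 ≅ Z^2.
  H_2: rank ker ∂_2 − rank ∂_3 = (14 − 13) − 0 = 1, and there is no ∂_3, so H_2 ≅ Z.

As a check, the Euler characteristic is 7 − 21 + 14 = 0, which agrees with 1 − 2 + 1 = 0.

H_0 = Z,  H_1 = Z^2,  H_2 = Z.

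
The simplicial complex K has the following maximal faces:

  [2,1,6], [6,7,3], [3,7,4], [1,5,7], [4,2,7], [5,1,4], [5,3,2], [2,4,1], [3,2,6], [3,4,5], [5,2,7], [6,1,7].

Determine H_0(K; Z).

We work with the vertex ordering 1 < 2 < 3 < 4 < 5 < 6 < 7. The simplices of K, each written with vertices in increasing order, are:

  0-simplices (7): [1], [2], [3], [4], [5], [6], [7]
  1-simplices (18): [1,2], [1,4], [1,5], [1,6], [1,7], [2,3], [2,4], [2,5], [2,6], [2,7], [3,4], [3,5], [3,6], [3,7], [4,5], [4,7], [5,7], [6,7]
  2-simplices (12): [1,2,4], [1,2,6], [1,4,5], [1,5,7], [1,6,7], [2,3,5], [2,3,6], [2,4,7], [2,5,7], [3,4,5], [3,4,7], [3,6,7]

giving chain groups C_0 ≅ Z^7, C_1 ≅ Z^18, C_2 ≅ Z^12.

Boundary ∂_1: C_1 → C_0 is given by ∂[p,q] = [q] − [p]. For instance
  ∂[6,7] = [7] − [6].
The resulting 7×18 matrix has rank 6, and its Smith normal form has invariant factors (1,1,1,1,1,1).

Boundary ∂_2: C_2 → C_1 acts by ∂[p,q,r] = [q,r] − [p,r] + [p,q]. For instance
  ∂[1,6,7] = [6,7] − [1,7] + [1,6],
  ∂[1,5,7] = [5,7] − [1,7] + [1,5].
This gives a 18×12 integer matrix of rank 12; reducing to Smith normal form yields diagonal entries (1,1,1,1,1,1,1,1,1,1,1,2).

Reading off H_k = ker ∂_k / im ∂_{k+1}:

  H_0: rank C_0 − rank ∂_1 = 7 − 6 = 1, and the invariant factors of ∂_1 are all 1, so H_0 ≅ Z.

H_0 = Z.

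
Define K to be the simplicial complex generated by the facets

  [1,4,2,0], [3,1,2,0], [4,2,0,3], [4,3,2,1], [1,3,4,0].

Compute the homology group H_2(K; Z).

H_2 ≅ 0.

Fix the vertex order 0 < 1 < 2 < 3 < 4 and write every simplex with vertices in increasing order. Then dim K = 3 and the simplices of K are:

  0-simplices (5): [0], [1], [2], [3], [4]
  1-simplices (10): [0,1], [0,2], [0,3], [0,4], [1,2], [1,3], [1,4], [2,3], [2,4], [3,4]
  2-simplices (10): [0,1,2], [0,1,3], [0,1,4], [0,2,3], [0,2,4], [0,3,4], [1,2,3], [1,2,4], [1,3,4], [2,3,4]
  3-simplices (5): [0,1,2,3], [0,1,2,4], [0,1,3,4], [0,2,3,4], [1,2,3,4]

giving chain groups C_0 ≅ Z^5, C_1 ≅ Z^10, C_2 ≅ Z^10, C_3 ≅ Z^5.

The boundary map ∂_1: C_1 → C_0 sends each edge [p,q] (with p < q) to q − p. For instance
  ∂[2,4] = [4] − [2].
As a 5×10 matrix over Z this has rank 4, with invariant factors (1,1,1,1).

Boundary ∂_2: C_2 → C_1 acts by ∂[p,q,r] = [q,r] − [p,r] + [p,q]. For instance
  ∂[0,2,4] = [2,4] − [0,4] + [0,2],
  ∂[0,1,3] = [1,3] − [0,3] + [0,1].
This gives a 10×10 integer matrix of rank 6; reducing to Smith normal form yields diagonal entries (1,1,1,1,1,1).

Boundary ∂_3: C_3 → C_2 sends each 3-simplex σ to the alternating sum Σ_i (−1)^i (σ with its i-th vertex removed). For instance
  ∂[0,2,3,4] = [2,3,4] − [0,3,4] + [0,2,4] − [0,2,3],
  ∂[0,1,2,3] = [1,2,3] − [0,2,3] + [0,1,3] − [0,1,2].
This gives a 10×5 integer matrix of rank 4; reducing to Smith normal form yields diagonal entries (1,1,1,1).

From H_k ≅ ker(∂_k) / im(∂_{k+1}) we obtain:

  H_2: rank ker ∂_2 − rank ∂_3 = (10 − 6) − 4 = 0, and the invariant factors of ∂_3 are all 1, so H_2 = 0.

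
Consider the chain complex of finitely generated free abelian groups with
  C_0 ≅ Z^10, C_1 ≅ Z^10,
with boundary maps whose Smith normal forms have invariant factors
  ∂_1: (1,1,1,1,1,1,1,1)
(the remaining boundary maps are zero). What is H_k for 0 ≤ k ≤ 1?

H_0: b_0 = 10 − 0 − 8 = 2; torsion from ∂_1 factors > 1: none. So H_0 ≅ Z^2.
H_1: b_1 = 10 − 8 − 0 = 2; torsion from ∂_2 factors > 1: none. So H_1 ≅ Z^2.

H_0 ≅ Z^2,  H_1 ≅ Z^2.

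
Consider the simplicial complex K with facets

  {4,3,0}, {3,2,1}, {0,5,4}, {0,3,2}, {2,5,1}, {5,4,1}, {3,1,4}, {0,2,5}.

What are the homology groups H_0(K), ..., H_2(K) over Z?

H_0 ≅ Z,  H_1 = 0,  H_2 ≅ Z.

Fix the vertex order 0 < 1 < 2 < 3 < 4 < 5 and write every simplex with vertices in increasing order. Then dim K = 2 and the simplices of K are:

  0-simplices (6): [0], [1], [2], [3], [4], [5]
  1-simplices (12): [0,2], [0,3], [0,4], [0,5], [1,2], [1,3], [1,4], [1,5], [2,3], [2,5], [3,4], [4,5]
  2-simplices (8): [0,2,3], [0,2,5], [0,3,4], [0,4,5], [1,2,3], [1,2,5], [1,3,4], [1,4,5]

Hence C_0 ≅ Z^6, C_1 ≅ Z^12, C_2 ≅ Z^8.

Boundary ∂_1: C_1 → C_0 maps an edge to its endpoints' difference, ∂[p,q] = q − p.
The 6×12 boundary matrix has rank 5 and Smith normal form diag(1,1,1,1,1).

The boundary map ∂_2: C_2 → C_1 sends each 2-simplex [p,q,r] to [q,r] − [p,r] + [p,q]. For instance
  ∂[0,4,5] = [4,5] − [0,5] + [0,4],
  ∂[1,4,5] = [4,5] − [1,5] + [1,4].
As a 12×8 matrix over Z this has rank 7, with invariant factors (1,1,1,1,1,1,1).

From H_k ≅ ker(∂_k) / im(∂_{k+1}) we obtain:

  H_0: rank C_0 − rank ∂_1 = 6 − 5 = 1, and the invariant factors of ∂_1 are all 1, so H_0 = Z.
  H_1: rank ker ∂_1 − rank ∂_2 = (12 − 5) − 7 = 0, and the invariant factors of ∂_2 are all 1, so H_1 = 0.
  H_2: rank ker ∂_2 − rank ∂_3 = (8 − 7) − 0 = 1, and there is no ∂_3, so H_2 = Z.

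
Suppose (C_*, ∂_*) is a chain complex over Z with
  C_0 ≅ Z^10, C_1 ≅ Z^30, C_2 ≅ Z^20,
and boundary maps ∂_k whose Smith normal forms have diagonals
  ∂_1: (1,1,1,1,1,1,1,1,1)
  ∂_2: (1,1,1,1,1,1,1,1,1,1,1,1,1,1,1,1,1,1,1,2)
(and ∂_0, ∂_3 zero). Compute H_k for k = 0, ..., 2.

H_0: b_0 = 10 − 0 − 9 = 1; torsion from ∂_1 factors > 1: none. So H_0 = Z.
H_1: b_1 = 30 − 9 − 20 = 1; torsion from ∂_2 factors > 1: [2]. So H_1 = Z ⊕ Z/2Z.
H_2: b_2 = 20 − 20 − 0 = 0; torsion from ∂_3 factors > 1: none. So H_2 = 0.

H_0 = Z,  H_1 = Z ⊕ Z/2Z,  H_2 = 0.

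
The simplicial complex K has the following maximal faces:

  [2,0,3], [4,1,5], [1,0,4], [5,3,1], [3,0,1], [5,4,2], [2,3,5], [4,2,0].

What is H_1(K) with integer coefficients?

H_1 = 0.

Fix the vertex order 0 < 1 < 2 < 3 < 4 < 5 and write every simplex with vertices in increasing order. Then dim K = 2 and the simplices of K are:

  0-simplices (6): [0], [1], [2], [3], [4], [5]
  1-simplices (12): [0,1], [0,2], [0,3], [0,4], [1,3], [1,4], [1,5], [2,3], [2,4], [2,5], [3,5], [4,5]
  2-simplices (8): [0,1,3], [0,1,4], [0,2,3], [0,2,4], [1,3,5], [1,4,5], [2,3,5], [2,4,5]

Hence C_0 ≅ Z^6, C_1 ≅ Z^12, C_2 ≅ Z^8.

Boundary ∂_1: C_1 → C_0 maps an edge to its endpoints' difference, ∂[p,q] = q − p.
This gives a 6×12 integer matrix of rank 5; reducing to Smith normal form yields diagonal entries (1,1,1,1,1).

The boundary map ∂_2: C_2 → C_1 sends each 2-simplex [p,q,r] to [q,r] − [p,r] + [p,q]. For instance
  ∂[0,1,4] = [1,4] − [0,4] + [0,1],
  ∂[2,4,5] = [4,5] − [2,5] + [2,4].
The resulting 12×8 matrix has rank 7, and its Smith normal form has invariant factors (1,1,1,1,1,1,1).

Reading off H_k = ker ∂_k / im ∂_{k+1}:

  H_1: rank ker ∂_1 − rank ∂_2 = (12 − 5) − 7 = 0, and the invariant factors of ∂_2 are all 1, so H_1 ≅ 0.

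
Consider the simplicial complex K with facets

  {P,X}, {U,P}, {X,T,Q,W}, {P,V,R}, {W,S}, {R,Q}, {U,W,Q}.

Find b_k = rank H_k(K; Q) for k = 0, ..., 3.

K has 9 vertices, 15 edges, 6 triangles, 1 3-simplex.
rank ∂_0 = 0, rank ∂_1 = 8 ⇒ b_0 = 9 − 0 − 8 = 1; all invariant factors of ∂_1 are 1 so no torsion. So H_0 = Z.
rank ∂_1 = 8, rank ∂_2 = 5 ⇒ b_1 = 15 − 8 − 5 = 2; all invariant factors of ∂_2 are 1 so no torsion. So H_1 = Z^2.
rank ∂_2 = 5, rank ∂_3 = 1 ⇒ b_2 = 6 − 5 − 1 = 0; all invariant factors of ∂_3 are 1 so no torsion. So H_2 = 0.
rank ∂_3 = 1, rank ∂_4 = 0 ⇒ b_3 = 1 − 1 − 0 = 0. So H_3 = 0.

b_0 = 1, b_1 = 2, b_2 = 0, b_3 = 0.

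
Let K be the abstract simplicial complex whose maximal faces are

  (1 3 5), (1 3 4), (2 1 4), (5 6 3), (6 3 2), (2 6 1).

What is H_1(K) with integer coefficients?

H_1 = Z.

We work with the vertex ordering 1 < 2 < 3 < 4 < 5 < 6. The simplices of K, each written with vertices in increasing order, are:

  0-simplices (6): [1], [2], [3], [4], [5], [6]
  1-simplices (12): [1,2], [1,3], [1,4], [1,5], [1,6], [2,3], [2,4], [2,6], [3,4], [3,5], [3,6], [5,6]
  2-simplices (6): [1,2,4], [1,2,6], [1,3,4], [1,3,5], [2,3,6], [3,5,6]

Hence C_0 ≅ Z^6, C_1 ≅ Z^12, C_2 ≅ Z^6.

The boundary map ∂_1: C_1 → C_0 is given by ∂[p,q] = [q] − [p]. For instance
  ∂[1,2] = [2] − [1].
The resulting 6×12 matrix has rank 5, and its Smith normal form has invariant factors (1,1,1,1,1).

The boundary map ∂_2: C_2 → C_1 acts by ∂[p,q,r] = [q,r] − [p,r] + [p,q]. For instance
  ∂[1,2,6] = [2,6] − [1,6] + [1,2],
  ∂[1,2,4] = [2,4] − [1,4] + [1,2].
This gives a 12×6 integer matrix of rank 6; reducing to Smith normal form yields diagonal entries (1,1,1,1,1,1).

From H_k ≅ ker(∂_k) / im(∂_{k+1}) we obtain:

  H_1: rank ker ∂_1 − rank ∂_2 = (12 − 5) − 6 = 1, and the invariant factors of ∂_2 are all 1, so H_1 ≅ Z.

(K is a triangulation of the cylinder S^1 x I.)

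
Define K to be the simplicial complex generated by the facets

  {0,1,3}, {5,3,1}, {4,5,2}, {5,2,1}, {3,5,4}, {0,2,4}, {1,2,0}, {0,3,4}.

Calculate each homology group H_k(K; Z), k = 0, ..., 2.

We work with the vertex ordering 0 < 1 < 2 < 3 < 4 < 5. The simplices of K, each written with vertices in increasing order, are:

  0-simplices (6): [0], [1], [2], [3], [4], [5]
  1-simplices (12): [0,1], [0,2], [0,3], [0,4], [1,2], [1,3], [1,5], [2,4], [2,5], [3,4], [3,5], [4,5]
  2-simplices (8): [0,1,2], [0,1,3], [0,2,4], [0,3,4], [1,2,5], [1,3,5], [2,4,5], [3,4,5]

giving chain groups C_0 ≅ Z^6, C_1 ≅ Z^12, C_2 ≅ Z^8.

Boundary ∂_1: C_1 → C_0 maps an edge to its endpoints' difference, ∂[p,q] = q − p.
As a 6×12 matrix over Z this has rank 5, with invariant factors (1,1,1,1,1).

∂_2: C_2 → C_1 maps a triangle to the signed sum of its edges. For instance
  ∂[1,2,5] = [2,5] − [1,5] + [1,2],
  ∂[0,1,2] = [1,2] − [0,2] + [0,1].
As a 12×8 matrix over Z this has rank 7, with invariant factors (1,1,1,1,1,1,1).

Computing H_k = (kernel of ∂_k) / (image of ∂_{k+1}):

  H_0: rank C_0 − rank ∂_1 = 6 − 5 = 1, and the invariant factors of ∂_1 are all 1, so H_0 = Z.
  H_1: rank ker ∂_1 − rank ∂_2 = (12 − 5) − 7 = 0, and the invariant factors of ∂_2 are all 1, so H_1 = 0.
  H_2: rank ker ∂_2 − rank ∂_3 = (8 − 7) − 0 = 1, and there is no ∂_3, so H_2 = Z.

H_0 ≅ Z,  H_1 = 0,  H_2 ≅ Z.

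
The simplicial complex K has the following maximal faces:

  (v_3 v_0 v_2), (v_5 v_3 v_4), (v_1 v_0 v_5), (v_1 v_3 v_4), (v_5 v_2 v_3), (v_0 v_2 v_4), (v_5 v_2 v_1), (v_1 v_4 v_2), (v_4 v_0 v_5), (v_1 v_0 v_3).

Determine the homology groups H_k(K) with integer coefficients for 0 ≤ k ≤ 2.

H_0 ≅ Z,  H_1 ≅ Z/2,  H_2 = 0.

K has 6 vertices, 15 edges, 10 triangles.
rank ∂_0 = 0, rank ∂_1 = 5 ⇒ b_0 = 6 − 0 − 5 = 1; all invariant factors of ∂_1 are 1 so no torsion. So H_0 = Z.
rank ∂_1 = 5, rank ∂_2 = 10 ⇒ b_1 = 15 − 5 − 10 = 0; ∂_2 has invariant factor(s) [2] giving torsion. So H_1 = Z/2.
rank ∂_2 = 10, rank ∂_3 = 0 ⇒ b_2 = 10 − 10 − 0 = 0. So H_2 = 0.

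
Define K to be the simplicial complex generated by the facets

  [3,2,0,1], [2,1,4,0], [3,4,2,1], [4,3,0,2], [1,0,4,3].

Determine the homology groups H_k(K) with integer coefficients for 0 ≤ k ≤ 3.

H_0 = Z,  H_1 = 0,  H_2 = 0,  H_3 = Z.

We work with the vertex ordering 0 < 1 < 2 < 3 < 4. The simplices of K, each written with vertices in increasing order, are:

  0-simplices (5): [0], [1], [2], [3], [4]
  1-simplices (10): [0,1], [0,2], [0,3], [0,4], [1,2], [1,3], [1,4], [2,3], [2,4], [3,4]
  2-simplices (10): [0,1,2], [0,1,3], [0,1,4], [0,2,3], [0,2,4], [0,3,4], [1,2,3], [1,2,4], [1,3,4], [2,3,4]
  3-simplices (5): [0,1,2,3], [0,1,2,4], [0,1,3,4], [0,2,3,4], [1,2,3,4]

Hence C_0 ≅ Z^5, C_1 ≅ Z^10, C_2 ≅ Z^10, C_3 ≅ Z^5.

The boundary map ∂_1: C_1 → C_0 is given by ∂[p,q] = [q] − [p]. For instance
  ∂[2,3] = [3] − [2].
As a 5×10 matrix over Z this has rank 4, with invariant factors (1,1,1,1).

∂_2: C_2 → C_1 sends each 2-simplex [p,q,r] to [q,r] − [p,r] + [p,q]. For instance
  ∂[0,1,2] = [1,2] − [0,2] + [0,1],
  ∂[0,1,4] = [1,4] − [0,4] + [0,1].
The 10×10 boundary matrix has rank 6 and Smith normal form diag(1,1,1,1,1,1).

The boundary map ∂_3: C_3 → C_2 sends each 3-simplex σ to the alternating sum Σ_i (−1)^i (σ with its i-th vertex removed). For instance
  ∂[0,1,2,4] = [1,2,4] − [0,2,4] + [0,1,4] − [0,1,2],
  ∂[1,2,3,4] = [2,3,4] − [1,3,4] + [1,2,4] − [1,2,3].
The resulting 10×5 matrix has rank 4, and its Smith normal form has invariant factors (1,1,1,1).

Reading off H_k = ker ∂_k / im ∂_{k+1}:

  H_0: rank C_0 − rank ∂_1 = 5 − 4 = 1, and the invariant factors of ∂_1 are all 1, so H_0 = Z.
  H_1: rank ker ∂_1 − rank ∂_2 = (10 − 4) − 6 = 0, and the invariant factors of ∂_2 are all 1, so H_1 = 0.
  H_2: rank ker ∂_2 − rank ∂_3 = (10 − 6) − 4 = 0, and the invariant factors of ∂_3 are all 1, so H_2 = 0.
  H_3: rank ker ∂_3 − rank ∂_4 = (5 − 4) − 0 = 1, and there is no ∂_4, so H_3 = Z.

As a check, the Euler characteristic is 5 − 10 + 10 − 5 = 0, which agrees with 1 − 0 + 0 − 1 = 0.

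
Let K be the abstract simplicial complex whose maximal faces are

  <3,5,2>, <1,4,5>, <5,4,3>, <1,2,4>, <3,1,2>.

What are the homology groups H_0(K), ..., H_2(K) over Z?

Fix the vertex order 1 < 2 < 3 < 4 < 5 and write every simplex with vertices in increasing order. Then dim K = 2 and the simplices of K are:

  0-simplices (5): [1], [2], [3], [4], [5]
  1-simplices (10): [1,2], [1,3], [1,4], [1,5], [2,3], [2,4], [2,5], [3,4], [3,5], [4,5]
  2-simplices (5): [1,2,3], [1,2,4], [1,4,5], [2,3,5], [3,4,5]

so the chain groups are C_0 ≅ Z^5, C_1 ≅ Z^10, C_2 ≅ Z^5.

∂_1: C_1 → C_0 sends each edge [p,q] (with p < q) to q − p. For instance
  ∂[2,3] = [3] − [2].
This gives a 5×10 integer matrix of rank 4; reducing to Smith normal form yields diagonal entries (1,1,1,1).

∂_2: C_2 → C_1 sends each 2-simplex [p,q,r] to [q,r] − [p,r] + [p,q]. For instance
  ∂[3,4,5] = [4,5] − [3,5] + [3,4],
  ∂[1,2,3] = [2,3] − [1,3] + [1,2].
As a 10×5 matrix over Z this has rank 5, with invariant factors (1,1,1,1,1).

Computing H_k = (kernel of ∂_k) / (image of ∂_{k+1}):

  H_0: rank C_0 − rank ∂_1 = 5 − 4 = 1, and the invariant factors of ∂_1 are all 1, so H_0 = Z.
  H_1: rank ker ∂_1 − rank ∂_2 = (10 − 4) − 5 = 1, and the invariant factors of ∂_2 are all 1, so H_1 = Z.
  H_2: rank ker ∂_2 − rank ∂_3 = (5 − 5) − 0 = 0, and there is no ∂_3, so H_2 = 0.

(K is a triangulation of the Möbius band.)

H_0 = Z,  H_1 = Z,  H_2 = 0.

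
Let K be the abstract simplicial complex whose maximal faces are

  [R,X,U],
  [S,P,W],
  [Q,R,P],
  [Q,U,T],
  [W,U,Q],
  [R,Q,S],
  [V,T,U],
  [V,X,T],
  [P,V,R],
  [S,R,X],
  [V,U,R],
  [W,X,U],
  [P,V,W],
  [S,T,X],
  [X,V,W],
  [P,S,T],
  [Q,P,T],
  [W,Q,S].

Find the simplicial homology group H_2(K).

H_2 = 0.

Take the total order P < Q < R < S < T < U < V < W < X on the vertex set. Then K (dimension 2) consists of the simplices:

  0-simplices (9): P, Q, R, S, T, U, V, W, X
  1-simplices (27): PQ, PR, PS, PT, PV, PW, QR, QS, QT, QU, QW, RS, RU, RV, RX, ST, SW, SX, TU, TV, TX, UV, UW, UX, VW, VX, WX
  2-simplices (18): PQR, PQT, PRV, PST, PSW, PVW, QRS, QSW, QTU, QUW, RSX, RUV, RUX, STX, TUV, TVX, UWX, VWX

giving chain groups C_0 ≅ Z^9, C_1 ≅ Z^27, C_2 ≅ Z^18.

The boundary map ∂_1: C_1 → C_0 sends each edge [p,q] (with p < q) to q − p.
This gives a 9×27 integer matrix of rank 8; reducing to Smith normal form yields diagonal entries (1,1,1,1,1,1,1,1).

∂_2: C_2 → C_1 acts by ∂[p,q,r] = [q,r] − [p,r] + [p,q]. For instance
  ∂RUV = UV − RV + RU,
  ∂PVW = VW − PW + PV.
The 27×18 boundary matrix has rank 18 and Smith normal form diag(1,1,1,1,1,1,1,1,1,1,1,1,1,1,1,1,1,2).

Computing H_k = (kernel of ∂_k) / (image of ∂_{k+1}):

  H_2: rank ker ∂_2 − rank ∂_3 = (18 − 18) − 0 = 0, and there is no ∂_3, so H_2 ≅ 0.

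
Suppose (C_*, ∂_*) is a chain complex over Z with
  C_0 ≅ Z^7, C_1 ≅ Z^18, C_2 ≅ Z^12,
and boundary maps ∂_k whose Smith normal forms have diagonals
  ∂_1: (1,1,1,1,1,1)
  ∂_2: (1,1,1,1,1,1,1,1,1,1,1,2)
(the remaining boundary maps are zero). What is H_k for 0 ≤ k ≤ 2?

H_0: b_0 = 7 − 0 − 6 = 1; torsion from ∂_1 factors > 1: none. So H_0 ≅ Z.
H_1: b_1 = 18 − 6 − 12 = 0; torsion from ∂_2 factors > 1: [2]. So H_1 ≅ Z/2.
H_2: b_2 = 12 − 12 − 0 = 0; torsion from ∂_3 factors > 1: none. So H_2 ≅ 0.

H_0 ≅ Z,  H_1 ≅ Z/2,  H_2 = 0.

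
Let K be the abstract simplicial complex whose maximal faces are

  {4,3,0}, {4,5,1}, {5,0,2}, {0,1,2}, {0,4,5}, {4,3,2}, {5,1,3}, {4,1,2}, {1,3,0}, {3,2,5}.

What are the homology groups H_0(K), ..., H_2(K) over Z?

Take the total order 0 < 1 < 2 < 3 < 4 < 5 on the vertex set. Then K (dimension 2) consists of the simplices:

  0-simplices (6): [0], [1], [2], [3], [4], [5]
  1-simplices (15): [0,1], [0,2], [0,3], [0,4], [0,5], [1,2], [1,3], [1,4], [1,5], [2,3], [2,4], [2,5], [3,4], [3,5], [4,5]
  2-simplices (10): [0,1,2], [0,1,3], [0,2,5], [0,3,4], [0,4,5], [1,2,4], [1,3,5], [1,4,5], [2,3,4], [2,3,5]

giving chain groups C_0 ≅ Z^6, C_1 ≅ Z^15, C_2 ≅ Z^10.

∂_1: C_1 → C_0 sends each edge [p,q] (with p < q) to q − p. For instance
  ∂[2,5] = [5] − [2].
The 6×15 boundary matrix has rank 5 and Smith normal form diag(1,1,1,1,1).

∂_2: C_2 → C_1 maps a triangle to the signed sum of its edges. For instance
  ∂[2,3,4] = [3,4] − [2,4] + [2,3],
  ∂[0,2,5] = [2,5] − [0,5] + [0,2].
The resulting 15×10 matrix has rank 10, and its Smith normal form has invariant factors (1,1,1,1,1,1,1,1,1,2).

Now H_k = ker ∂_k / im ∂_{k+1}, so:

  H_0: rank C_0 − rank ∂_1 = 6 − 5 = 1, and the invariant factors of ∂_1 are all 1, so H_0 = Z.
  H_1: rank ker ∂_1 − rank ∂_2 = (15 − 5) − 10 = 0, and ∂_2 has invariant factor 2 > 1, so H_1 = Z_2.
  H_2: rank ker ∂_2 − rank ∂_3 = (10 − 10) − 0 = 0, and there is no ∂_3, so H_2 = 0.

As a check, the Euler characteristic is 6 − 15 + 10 = 1, which agrees with 1 − 0 + 0 = 1.

H_0 ≅ Z,  H_1 ≅ Z_2,  H_2 = 0.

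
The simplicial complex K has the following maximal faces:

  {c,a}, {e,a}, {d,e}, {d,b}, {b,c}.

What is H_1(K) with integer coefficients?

Fix the vertex order a < b < c < d < e and write every simplex with vertices in increasing order. Then dim K = 1 and the simplices of K are:

  0-simplices (5): a, b, c, d, e
  1-simplices (5): ac, ae, bc, bd, de

Hence C_0 ≅ Z^5, C_1 ≅ Z^5.

Boundary ∂_1: C_1 → C_0 is given by ∂[p,q] = [q] − [p].
This gives a 5×5 integer matrix of rank 4; reducing to Smith normal form yields diagonal entries (1,1,1,1).

Computing H_k = (kernel of ∂_k) / (image of ∂_{k+1}):

  H_1: rank ker ∂_1 − rank ∂_2 = (5 − 4) − 0 = 1, and there is no ∂_2, so H_1 ≅ Z.

H_1 ≅ Z.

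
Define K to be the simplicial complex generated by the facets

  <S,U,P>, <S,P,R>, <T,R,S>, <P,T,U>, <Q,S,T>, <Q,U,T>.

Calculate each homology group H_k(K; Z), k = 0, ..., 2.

Order the vertices as P < Q < R < S < T < U. Listing each simplex with vertices in this order, K has dimension 2 with simplices:

  0-simplices (6): P, Q, R, S, T, U
  1-simplices (12): PR, PS, PT, PU, QS, QT, QU, RS, RT, ST, SU, TU
  2-simplices (6): PRS, PSU, PTU, QST, QTU, RST

giving chain groups C_0 ≅ Z^6, C_1 ≅ Z^12, C_2 ≅ Z^6.

∂_1: C_1 → C_0 maps an edge to its endpoints' difference, ∂[p,q] = q − p.
The resulting 6×12 matrix has rank 5, and its Smith normal form has invariant factors (1,1,1,1,1).

Boundary ∂_2: C_2 → C_1 sends each 2-simplex [p,q,r] to [q,r] − [p,r] + [p,q]. For instance
  ∂PTU = TU − PU + PT,
  ∂PRS = RS − PS + PR.
This gives a 12×6 integer matrix of rank 6; reducing to Smith normal form yields diagonal entries (1,1,1,1,1,1).

Now H_k = ker ∂_k / im ∂_{k+1}, so:

  H_0: rank C_0 − rank ∂_1 = 6 − 5 = 1, and the invariant factors of ∂_1 are all 1, so H_0 ≅ Z.
  H_1: rank ker ∂_1 − rank ∂_2 = (12 − 5) − 6 = 1, and the invariant factors of ∂_2 are all 1, so H_1 ≅ Z.
  H_2: rank ker ∂_2 − rank ∂_3 = (6 − 6) − 0 = 0, and there is no ∂_3, so H_2 ≅ 0.

As a check, the Euler characteristic is 6 − 12 + 6 = 0, which agrees with 1 − 1 + 0 = 0.

H_0 = Z,  H_1 = Z,  H_2 = 0.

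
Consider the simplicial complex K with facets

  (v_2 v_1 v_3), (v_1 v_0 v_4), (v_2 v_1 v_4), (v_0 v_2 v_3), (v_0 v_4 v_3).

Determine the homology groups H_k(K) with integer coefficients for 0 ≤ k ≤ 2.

Order the vertices as v_0 < v_1 < v_2 < v_3 < v_4. Listing each simplex with vertices in this order, K has dimension 2 with simplices:

  0-simplices (5): [v_0], [v_1], [v_2], [v_3], [v_4]
  1-simplices (10): [v_0,v_1], [v_0,v_2], [v_0,v_3], [v_0,v_4], [v_1,v_2], [v_1,v_3], [v_1,v_4], [v_2,v_3], [v_2,v_4], [v_3,v_4]
  2-simplices (5): [v_0,v_1,v_4], [v_0,v_2,v_3], [v_0,v_3,v_4], [v_1,v_2,v_3], [v_1,v_2,v_4]

Hence C_0 ≅ Z^5, C_1 ≅ Z^10, C_2 ≅ Z^5.

Boundary ∂_1: C_1 → C_0 is given by ∂[p,q] = [q] − [p].
The resulting 5×10 matrix has rank 4, and its Smith normal form has invariant factors (1,1,1,1).

∂_2: C_2 → C_1 sends each 2-simplex [p,q,r] to [q,r] − [p,r] + [p,q]. For instance
  ∂[v_0,v_1,v_4] = [v_1,v_4] − [v_0,v_4] + [v_0,v_1],
  ∂[v_0,v_2,v_3] = [v_2,v_3] − [v_0,v_3] + [v_0,v_2].
The 10×5 boundary matrix has rank 5 and Smith normal form diag(1,1,1,1,1).

Reading off H_k = ker ∂_k / im ∂_{k+1}:

  H_0: rank C_0 − rank ∂_1 = 5 − 4 = 1, and the invariant factors of ∂_1 are all 1, so H_0 = Z.
  H_1: rank ker ∂_1 − rank ∂_2 = (10 − 4) − 5 = 1, and the invariant factors of ∂_2 are all 1, so H_1 = Z.
  H_2: rank ker ∂_2 − rank ∂_3 = (5 − 5) − 0 = 0, and there is no ∂_3, so H_2 = 0.

(K is a triangulation of the Möbius band.)

H_0 ≅ Z,  H_1 ≅ Z,  H_2 = 0.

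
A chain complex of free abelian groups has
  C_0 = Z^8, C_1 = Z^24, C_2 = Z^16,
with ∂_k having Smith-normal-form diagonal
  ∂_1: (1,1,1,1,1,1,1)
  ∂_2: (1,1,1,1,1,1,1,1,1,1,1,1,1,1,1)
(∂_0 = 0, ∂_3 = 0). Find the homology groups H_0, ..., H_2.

H_0 ≅ Z,  H_1 ≅ Z^2,  H_2 ≅ Z.

H_0: b_0 = 8 − 0 − 7 = 1; torsion from ∂_1 factors > 1: none. So H_0 ≅ Z.
H_1: b_1 = 24 − 7 − 15 = 2; torsion from ∂_2 factors > 1: none. So H_1 ≅ Z^2.
H_2: b_2 = 16 − 15 − 0 = 1; torsion from ∂_3 factors > 1: none. So H_2 ≅ Z.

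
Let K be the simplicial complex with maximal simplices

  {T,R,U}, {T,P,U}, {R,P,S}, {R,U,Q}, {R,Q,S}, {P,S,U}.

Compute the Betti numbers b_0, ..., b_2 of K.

K has 6 vertices, 12 edges, 6 triangles.
rank ∂_0 = 0, rank ∂_1 = 5 ⇒ b_0 = 6 − 0 − 5 = 1; all invariant factors of ∂_1 are 1 so no torsion. So H_0 = Z.
rank ∂_1 = 5, rank ∂_2 = 6 ⇒ b_1 = 12 − 5 − 6 = 1; all invariant factors of ∂_2 are 1 so no torsion. So H_1 = Z.
rank ∂_2 = 6, rank ∂_3 = 0 ⇒ b_2 = 6 − 6 − 0 = 0. So H_2 = 0.

b_0 = 1, b_1 = 1, b_2 = 0.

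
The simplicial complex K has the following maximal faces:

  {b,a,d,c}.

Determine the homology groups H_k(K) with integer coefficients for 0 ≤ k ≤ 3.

H_0 = Z,  H_1 = 0,  H_2 = 0,  H_3 = 0.

We work with the vertex ordering a < b < c < d. The simplices of K, each written with vertices in increasing order, are:

  0-simplices (4): a, b, c, d
  1-simplices (6): ab, ac, ad, bc, bd, cd
  2-simplices (4): abc, abd, acd, bcd
  3-simplices (1): abcd

so the chain groups are C_0 ≅ Z^4, C_1 ≅ Z^6, C_2 ≅ Z^4, C_3 ≅ Z^1.

The boundary map ∂_1: C_1 → C_0 sends each edge [p,q] (with p < q) to q − p. For instance
  ∂ad = d − a.
The 4×6 boundary matrix has rank 3 and Smith normal form diag(1,1,1).

The boundary map ∂_2: C_2 → C_1 sends each 2-simplex [p,q,r] to [q,r] − [p,r] + [p,q]. For instance
  ∂abd = bd − ad + ab,
  ∂bcd = cd − bd + bc.
The resulting 6×4 matrix has rank 3, and its Smith normal form has invariant factors (1,1,1).

∂_3: C_3 → C_2 sends each 3-simplex σ to the alternating sum Σ_i (−1)^i (σ with its i-th vertex removed). For instance
  ∂abcd = bcd − acd + abd − abc.
The 4×1 boundary matrix has rank 1 and Smith normal form diag(1).

From H_k ≅ ker(∂_k) / im(∂_{k+1}) we obtain:

  H_0: rank C_0 − rank ∂_1 = 4 − 3 = 1, and the invariant factors of ∂_1 are all 1, so H_0 ≅ Z.
  H_1: rank ker ∂_1 − rank ∂_2 = (6 − 3) − 3 = 0, and the invariant factors of ∂_2 are all 1, so H_1 ≅ 0.
  H_2: rank ker ∂_2 − rank ∂_3 = (4 − 3) − 1 = 0, and the invariant factors of ∂_3 are all 1, so H_2 ≅ 0.
  H_3: rank ker ∂_3 − rank ∂_4 = (1 − 1) − 0 = 0, and there is no ∂_4, so H_3 ≅ 0.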